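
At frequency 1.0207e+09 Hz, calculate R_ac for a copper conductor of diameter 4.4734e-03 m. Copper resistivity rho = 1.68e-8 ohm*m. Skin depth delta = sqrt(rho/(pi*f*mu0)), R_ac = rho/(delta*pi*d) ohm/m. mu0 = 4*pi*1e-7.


delta = sqrt(1.68e-8 / (pi * 1.0207e+09 * 4*pi*1e-7)) = 2.041859e-06 m
R_ac = 1.68e-8 / (2.041859e-06 * pi * 4.4734e-03) = 0.5855 ohm/m

0.5855 ohm/m


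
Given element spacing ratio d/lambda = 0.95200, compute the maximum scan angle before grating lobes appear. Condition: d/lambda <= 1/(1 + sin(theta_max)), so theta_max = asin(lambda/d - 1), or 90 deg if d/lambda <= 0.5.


lambda/d - 1 = 1/0.95200 - 1 = 0.05042017
theta_max = asin(0.05042017) = 2.890 deg

2.890 deg


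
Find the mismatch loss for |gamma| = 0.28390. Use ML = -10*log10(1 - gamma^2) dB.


ML = -10 * log10(1 - 0.28390^2) = -10 * log10(0.91940079) = 0.3650 dB

0.3650 dB


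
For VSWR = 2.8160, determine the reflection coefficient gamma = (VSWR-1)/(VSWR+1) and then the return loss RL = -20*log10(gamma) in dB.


gamma = (2.8160 - 1) / (2.8160 + 1) = 0.4758910
RL = -20 * log10(0.4758910) = 6.450 dB

6.450 dB


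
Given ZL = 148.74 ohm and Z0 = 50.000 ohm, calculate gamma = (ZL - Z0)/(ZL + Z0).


gamma = (148.74 - 50.000) / (148.74 + 50.000) = 0.4968

0.4968


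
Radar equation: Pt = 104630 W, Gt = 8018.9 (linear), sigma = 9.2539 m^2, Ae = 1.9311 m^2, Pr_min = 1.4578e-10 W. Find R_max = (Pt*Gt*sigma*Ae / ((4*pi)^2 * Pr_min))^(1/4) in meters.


R^4 = 104630*8018.9*9.2539*1.9311 / ((4*pi)^2 * 1.4578e-10) = 6.513028e+17
R_max = 6.513028e+17^0.25 = 28408 m

28408 m


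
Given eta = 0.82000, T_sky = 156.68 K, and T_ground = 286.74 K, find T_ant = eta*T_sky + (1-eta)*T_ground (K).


T_ant = 0.82000 * 156.68 + (1 - 0.82000) * 286.74 = 180.1 K

180.1 K


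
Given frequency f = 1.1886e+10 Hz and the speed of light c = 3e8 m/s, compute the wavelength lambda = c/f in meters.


lambda = c / f = 3.0000e+08 / 1.1886e+10 = 0.02524 m

0.02524 m


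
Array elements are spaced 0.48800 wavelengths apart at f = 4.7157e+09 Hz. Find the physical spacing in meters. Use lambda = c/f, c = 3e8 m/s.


lambda = c / f = 3.0000e+08 / 4.7157e+09 = 0.06361728 m
d = 0.48800 * 0.06361728 = 0.03105 m

0.03105 m


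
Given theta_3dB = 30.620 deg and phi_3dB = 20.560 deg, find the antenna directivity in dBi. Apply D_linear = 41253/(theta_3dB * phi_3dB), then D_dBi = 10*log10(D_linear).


D_linear = 41253 / (30.620 * 20.560) = 65.52805
D_dBi = 10 * log10(65.52805) = 18.16 dBi

18.16 dBi


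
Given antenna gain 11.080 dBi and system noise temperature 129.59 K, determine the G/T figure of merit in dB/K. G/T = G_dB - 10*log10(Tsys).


G/T = 11.080 - 10*log10(129.59) = 11.080 - 21.12571 = -10.05 dB/K

-10.05 dB/K


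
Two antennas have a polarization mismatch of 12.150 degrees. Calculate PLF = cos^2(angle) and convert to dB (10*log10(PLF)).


PLF_linear = cos^2(12.150 deg) = 0.9557016
PLF_dB = 10 * log10(0.9557016) = -0.1968 dB

-0.1968 dB


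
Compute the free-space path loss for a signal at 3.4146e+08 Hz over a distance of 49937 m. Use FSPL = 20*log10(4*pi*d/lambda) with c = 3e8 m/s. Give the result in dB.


lambda = c / f = 3.0000e+08 / 3.4146e+08 = 0.8785802 m
FSPL = 20 * log10(4*pi*49937/0.8785802) = 117.1 dB

117.1 dB


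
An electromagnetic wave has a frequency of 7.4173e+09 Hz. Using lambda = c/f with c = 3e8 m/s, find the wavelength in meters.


lambda = c / f = 3.0000e+08 / 7.4173e+09 = 0.04045 m

0.04045 m


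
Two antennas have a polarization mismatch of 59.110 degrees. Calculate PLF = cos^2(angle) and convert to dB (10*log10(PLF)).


PLF_linear = cos^2(59.110 deg) = 0.2635708
PLF_dB = 10 * log10(0.2635708) = -5.791 dB

-5.791 dB


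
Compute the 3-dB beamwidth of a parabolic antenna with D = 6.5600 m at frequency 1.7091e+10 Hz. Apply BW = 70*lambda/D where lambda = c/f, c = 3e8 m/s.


lambda = c / f = 3.0000e+08 / 1.7091e+10 = 0.01755310 m
BW = 70 * 0.01755310 / 6.5600 = 0.1873 deg

0.1873 deg


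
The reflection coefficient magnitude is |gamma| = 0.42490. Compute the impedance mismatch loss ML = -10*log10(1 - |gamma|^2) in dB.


ML = -10 * log10(1 - 0.42490^2) = -10 * log10(0.81945999) = 0.8647 dB

0.8647 dB


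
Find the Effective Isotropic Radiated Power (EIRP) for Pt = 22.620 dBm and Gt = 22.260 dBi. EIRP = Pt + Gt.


EIRP = Pt + Gt = 22.620 + 22.260 = 44.88 dBm

44.88 dBm


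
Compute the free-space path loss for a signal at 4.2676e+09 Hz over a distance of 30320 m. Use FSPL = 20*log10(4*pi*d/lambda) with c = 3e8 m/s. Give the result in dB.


lambda = c / f = 3.0000e+08 / 4.2676e+09 = 0.07029712 m
FSPL = 20 * log10(4*pi*30320/0.07029712) = 134.7 dB

134.7 dB


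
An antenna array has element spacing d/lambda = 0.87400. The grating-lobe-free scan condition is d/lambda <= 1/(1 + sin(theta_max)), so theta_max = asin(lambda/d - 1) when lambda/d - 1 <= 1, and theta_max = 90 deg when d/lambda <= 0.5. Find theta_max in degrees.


lambda/d - 1 = 1/0.87400 - 1 = 0.1441648
theta_max = asin(0.1441648) = 8.289 deg

8.289 deg


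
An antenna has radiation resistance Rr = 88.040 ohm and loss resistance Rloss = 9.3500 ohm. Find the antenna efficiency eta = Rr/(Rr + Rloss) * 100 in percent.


eta = 88.040 / (88.040 + 9.3500) * 100 = 90.40%

90.40%


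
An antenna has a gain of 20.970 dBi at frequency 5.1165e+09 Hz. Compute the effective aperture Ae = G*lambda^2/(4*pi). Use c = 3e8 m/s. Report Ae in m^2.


lambda = c / f = 3.0000e+08 / 5.1165e+09 = 0.05863383 m
G_linear = 10^(20.970/10) = 125.0259
Ae = G_linear * lambda^2 / (4*pi) = 125.0259 * 0.05863383^2 / (4*pi) = 0.03420 m^2

0.03420 m^2


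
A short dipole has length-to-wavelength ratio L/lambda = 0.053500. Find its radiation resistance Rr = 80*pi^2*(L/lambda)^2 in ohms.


Rr = 80 * pi^2 * (0.053500)^2 = 80 * 9.869604 * 2.862250e-03 = 2.260 ohm

2.260 ohm


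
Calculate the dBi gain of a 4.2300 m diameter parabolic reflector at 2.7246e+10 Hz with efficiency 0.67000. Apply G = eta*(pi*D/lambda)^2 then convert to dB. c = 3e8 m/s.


lambda = c / f = 3.0000e+08 / 2.7246e+10 = 0.01101079 m
G_linear = 0.67000 * (pi * 4.2300 / 0.01101079)^2 = 975929.2
G_dBi = 10 * log10(975929.2) = 59.89 dBi

59.89 dBi


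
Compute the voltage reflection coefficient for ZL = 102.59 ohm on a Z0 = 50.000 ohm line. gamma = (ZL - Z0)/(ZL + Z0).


gamma = (102.59 - 50.000) / (102.59 + 50.000) = 0.3446

0.3446


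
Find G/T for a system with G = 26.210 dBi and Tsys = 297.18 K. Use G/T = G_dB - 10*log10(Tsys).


G/T = 26.210 - 10*log10(297.18) = 26.210 - 24.73020 = 1.480 dB/K

1.480 dB/K


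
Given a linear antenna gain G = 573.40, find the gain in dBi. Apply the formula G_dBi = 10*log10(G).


G_dBi = 10 * log10(573.40) = 27.58 dBi

27.58 dBi


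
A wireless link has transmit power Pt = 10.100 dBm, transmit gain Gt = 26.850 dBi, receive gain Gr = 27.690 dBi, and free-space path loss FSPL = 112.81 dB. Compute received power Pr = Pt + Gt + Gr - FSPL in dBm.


Pr = 10.100 + 26.850 + 27.690 - 112.81 = -48.17 dBm

-48.17 dBm


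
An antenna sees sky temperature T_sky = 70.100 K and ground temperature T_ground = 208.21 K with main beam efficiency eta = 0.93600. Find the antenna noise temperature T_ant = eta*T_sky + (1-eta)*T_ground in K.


T_ant = 0.93600 * 70.100 + (1 - 0.93600) * 208.21 = 78.94 K

78.94 K


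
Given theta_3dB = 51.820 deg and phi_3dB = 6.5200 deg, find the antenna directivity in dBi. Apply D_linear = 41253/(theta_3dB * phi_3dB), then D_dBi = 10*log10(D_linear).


D_linear = 41253 / (51.820 * 6.5200) = 122.0986
D_dBi = 10 * log10(122.0986) = 20.87 dBi

20.87 dBi


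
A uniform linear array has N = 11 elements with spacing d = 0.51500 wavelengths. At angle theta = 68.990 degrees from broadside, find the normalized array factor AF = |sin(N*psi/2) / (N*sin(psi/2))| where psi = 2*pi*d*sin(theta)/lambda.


psi = 2*pi*0.51500*sin(68.990 deg) = 3.020715 rad
AF = |sin(11*3.020715/2) / (11*sin(3.020715/2))| = 0.07168

0.07168


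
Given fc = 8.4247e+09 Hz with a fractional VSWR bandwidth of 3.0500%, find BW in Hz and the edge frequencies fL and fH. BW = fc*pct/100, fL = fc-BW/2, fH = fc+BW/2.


BW = 8.4247e+09 * 3.0500/100 = 2.569534e+08 Hz
fL = 8.4247e+09 - 2.569534e+08/2 = 8.296e+09 Hz
fH = 8.4247e+09 + 2.569534e+08/2 = 8.553e+09 Hz

BW=2.570e+08 Hz, fL=8.296e+09 Hz, fH=8.553e+09 Hz


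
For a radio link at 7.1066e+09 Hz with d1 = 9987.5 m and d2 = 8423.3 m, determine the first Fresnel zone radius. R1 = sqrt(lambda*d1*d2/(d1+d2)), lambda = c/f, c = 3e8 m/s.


lambda = c / f = 3.0000e+08 / 7.1066e+09 = 0.04221428 m
R1 = sqrt(0.04221428 * 9987.5 * 8423.3 / (9987.5 + 8423.3)) = 13.89 m

13.89 m


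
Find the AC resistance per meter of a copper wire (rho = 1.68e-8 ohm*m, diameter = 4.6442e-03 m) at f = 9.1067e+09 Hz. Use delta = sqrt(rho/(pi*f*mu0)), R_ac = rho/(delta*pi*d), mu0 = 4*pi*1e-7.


delta = sqrt(1.68e-8 / (pi * 9.1067e+09 * 4*pi*1e-7)) = 6.835877e-07 m
R_ac = 1.68e-8 / (6.835877e-07 * pi * 4.6442e-03) = 1.684 ohm/m

1.684 ohm/m


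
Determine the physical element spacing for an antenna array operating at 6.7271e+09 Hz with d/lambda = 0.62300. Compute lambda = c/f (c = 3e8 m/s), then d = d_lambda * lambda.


lambda = c / f = 3.0000e+08 / 6.7271e+09 = 0.04459574 m
d = 0.62300 * 0.04459574 = 0.02778 m

0.02778 m


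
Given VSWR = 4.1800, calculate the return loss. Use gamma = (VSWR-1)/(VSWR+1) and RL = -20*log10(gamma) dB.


gamma = (4.1800 - 1) / (4.1800 + 1) = 0.6138996
RL = -20 * log10(0.6138996) = 4.238 dB

4.238 dB


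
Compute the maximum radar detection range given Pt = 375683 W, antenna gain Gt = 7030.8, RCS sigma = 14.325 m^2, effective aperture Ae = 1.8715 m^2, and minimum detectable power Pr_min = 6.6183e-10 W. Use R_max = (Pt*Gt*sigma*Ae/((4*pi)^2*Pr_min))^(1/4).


R^4 = 375683*7030.8*14.325*1.8715 / ((4*pi)^2 * 6.6183e-10) = 6.775550e+17
R_max = 6.775550e+17^0.25 = 28690 m

28690 m


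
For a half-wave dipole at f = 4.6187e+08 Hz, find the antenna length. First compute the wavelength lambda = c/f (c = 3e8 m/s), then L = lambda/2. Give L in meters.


lambda = c / f = 3.0000e+08 / 4.6187e+08 = 0.6495334 m
L = lambda / 2 = 0.6495334 / 2 = 0.3248 m

0.3248 m


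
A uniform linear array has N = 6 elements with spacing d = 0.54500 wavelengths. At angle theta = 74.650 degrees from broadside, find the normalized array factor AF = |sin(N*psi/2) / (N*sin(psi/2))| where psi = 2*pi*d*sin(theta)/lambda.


psi = 2*pi*0.54500*sin(74.650 deg) = 3.302179 rad
AF = |sin(6*3.302179/2) / (6*sin(3.302179/2))| = 0.07747

0.07747


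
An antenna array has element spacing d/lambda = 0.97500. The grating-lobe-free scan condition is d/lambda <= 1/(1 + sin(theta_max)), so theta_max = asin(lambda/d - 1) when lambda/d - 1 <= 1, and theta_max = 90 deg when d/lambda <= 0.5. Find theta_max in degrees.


lambda/d - 1 = 1/0.97500 - 1 = 0.02564103
theta_max = asin(0.02564103) = 1.469 deg

1.469 deg


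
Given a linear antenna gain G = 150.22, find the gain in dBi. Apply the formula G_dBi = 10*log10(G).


G_dBi = 10 * log10(150.22) = 21.77 dBi

21.77 dBi


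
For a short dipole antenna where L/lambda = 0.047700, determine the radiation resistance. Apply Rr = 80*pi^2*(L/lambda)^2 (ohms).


Rr = 80 * pi^2 * (0.047700)^2 = 80 * 9.869604 * 2.275290e-03 = 1.796 ohm

1.796 ohm


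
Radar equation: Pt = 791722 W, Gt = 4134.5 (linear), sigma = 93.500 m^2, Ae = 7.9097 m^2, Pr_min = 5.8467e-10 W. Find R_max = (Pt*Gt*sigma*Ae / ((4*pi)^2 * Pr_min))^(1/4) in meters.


R^4 = 791722*4134.5*93.500*7.9097 / ((4*pi)^2 * 5.8467e-10) = 2.622025e+19
R_max = 2.622025e+19^0.25 = 71558 m

71558 m


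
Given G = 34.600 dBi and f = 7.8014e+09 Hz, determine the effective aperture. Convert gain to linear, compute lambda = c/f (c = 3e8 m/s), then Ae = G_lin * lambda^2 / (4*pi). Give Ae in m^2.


lambda = c / f = 3.0000e+08 / 7.8014e+09 = 0.03845464 m
G_linear = 10^(34.600/10) = 2884.032
Ae = G_linear * lambda^2 / (4*pi) = 2884.032 * 0.03845464^2 / (4*pi) = 0.3394 m^2

0.3394 m^2


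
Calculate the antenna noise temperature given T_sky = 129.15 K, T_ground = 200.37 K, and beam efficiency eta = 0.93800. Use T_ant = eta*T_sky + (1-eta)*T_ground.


T_ant = 0.93800 * 129.15 + (1 - 0.93800) * 200.37 = 133.6 K

133.6 K


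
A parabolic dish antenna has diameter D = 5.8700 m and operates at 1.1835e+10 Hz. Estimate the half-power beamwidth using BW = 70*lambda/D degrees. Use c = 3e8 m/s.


lambda = c / f = 3.0000e+08 / 1.1835e+10 = 0.02534854 m
BW = 70 * 0.02534854 / 5.8700 = 0.3023 deg

0.3023 deg


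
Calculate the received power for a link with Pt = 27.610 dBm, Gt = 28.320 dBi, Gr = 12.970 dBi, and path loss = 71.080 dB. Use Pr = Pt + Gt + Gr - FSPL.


Pr = 27.610 + 28.320 + 12.970 - 71.080 = -2.18 dBm

-2.18 dBm


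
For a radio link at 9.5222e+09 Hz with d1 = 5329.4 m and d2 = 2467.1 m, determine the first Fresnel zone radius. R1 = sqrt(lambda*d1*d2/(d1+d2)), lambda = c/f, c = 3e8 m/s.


lambda = c / f = 3.0000e+08 / 9.5222e+09 = 0.03150532 m
R1 = sqrt(0.03150532 * 5329.4 * 2467.1 / (5329.4 + 2467.1)) = 7.289 m

7.289 m


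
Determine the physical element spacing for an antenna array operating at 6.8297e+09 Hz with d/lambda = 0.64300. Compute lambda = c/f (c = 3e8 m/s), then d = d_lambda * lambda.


lambda = c / f = 3.0000e+08 / 6.8297e+09 = 0.04392579 m
d = 0.64300 * 0.04392579 = 0.02824 m

0.02824 m


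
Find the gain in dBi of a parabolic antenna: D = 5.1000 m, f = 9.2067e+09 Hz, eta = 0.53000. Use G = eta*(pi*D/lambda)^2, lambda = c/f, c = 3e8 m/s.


lambda = c / f = 3.0000e+08 / 9.2067e+09 = 0.03258497 m
G_linear = 0.53000 * (pi * 5.1000 / 0.03258497)^2 = 128139.0
G_dBi = 10 * log10(128139.0) = 51.08 dBi

51.08 dBi


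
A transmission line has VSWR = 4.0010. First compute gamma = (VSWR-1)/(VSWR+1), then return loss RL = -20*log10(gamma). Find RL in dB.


gamma = (4.0010 - 1) / (4.0010 + 1) = 0.6000800
RL = -20 * log10(0.6000800) = 4.436 dB

4.436 dB


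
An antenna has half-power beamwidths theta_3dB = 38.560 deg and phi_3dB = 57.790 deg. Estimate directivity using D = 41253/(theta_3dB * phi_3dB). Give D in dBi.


D_linear = 41253 / (38.560 * 57.790) = 18.51253
D_dBi = 10 * log10(18.51253) = 12.67 dBi

12.67 dBi


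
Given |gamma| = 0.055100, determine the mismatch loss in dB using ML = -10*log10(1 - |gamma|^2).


ML = -10 * log10(1 - 0.055100^2) = -10 * log10(0.99696399) = 0.01321 dB

0.01321 dB


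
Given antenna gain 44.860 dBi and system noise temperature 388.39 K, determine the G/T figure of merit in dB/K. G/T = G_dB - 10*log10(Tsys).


G/T = 44.860 - 10*log10(388.39) = 44.860 - 25.89268 = 18.97 dB/K

18.97 dB/K


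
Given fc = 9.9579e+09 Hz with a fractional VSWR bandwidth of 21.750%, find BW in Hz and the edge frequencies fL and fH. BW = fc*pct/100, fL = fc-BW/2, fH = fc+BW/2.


BW = 9.9579e+09 * 21.750/100 = 2.165843e+09 Hz
fL = 9.9579e+09 - 2.165843e+09/2 = 8.875e+09 Hz
fH = 9.9579e+09 + 2.165843e+09/2 = 1.104e+10 Hz

BW=2.166e+09 Hz, fL=8.875e+09 Hz, fH=1.104e+10 Hz


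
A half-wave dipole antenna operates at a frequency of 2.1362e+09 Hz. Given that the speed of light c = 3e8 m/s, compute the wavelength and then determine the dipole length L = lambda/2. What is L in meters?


lambda = c / f = 3.0000e+08 / 2.1362e+09 = 0.1404363 m
L = lambda / 2 = 0.1404363 / 2 = 0.07022 m

0.07022 m


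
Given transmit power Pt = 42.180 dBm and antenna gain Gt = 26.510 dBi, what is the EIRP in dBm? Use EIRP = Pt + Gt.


EIRP = Pt + Gt = 42.180 + 26.510 = 68.69 dBm

68.69 dBm


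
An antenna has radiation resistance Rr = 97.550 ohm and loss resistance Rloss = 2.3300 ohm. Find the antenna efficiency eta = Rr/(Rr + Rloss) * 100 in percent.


eta = 97.550 / (97.550 + 2.3300) * 100 = 97.67%

97.67%


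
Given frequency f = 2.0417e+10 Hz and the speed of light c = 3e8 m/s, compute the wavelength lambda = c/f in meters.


lambda = c / f = 3.0000e+08 / 2.0417e+10 = 0.01469 m

0.01469 m


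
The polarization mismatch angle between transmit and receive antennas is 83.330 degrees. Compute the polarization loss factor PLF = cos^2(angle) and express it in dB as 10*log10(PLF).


PLF_linear = cos^2(83.330 deg) = 0.01349098
PLF_dB = 10 * log10(0.01349098) = -18.70 dB

-18.70 dB


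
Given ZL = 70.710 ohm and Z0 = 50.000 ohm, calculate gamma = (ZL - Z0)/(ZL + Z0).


gamma = (70.710 - 50.000) / (70.710 + 50.000) = 0.1716

0.1716


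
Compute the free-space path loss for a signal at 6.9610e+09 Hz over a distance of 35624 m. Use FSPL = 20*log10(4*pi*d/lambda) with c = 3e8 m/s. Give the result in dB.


lambda = c / f = 3.0000e+08 / 6.9610e+09 = 0.04309726 m
FSPL = 20 * log10(4*pi*35624/0.04309726) = 140.3 dB

140.3 dB


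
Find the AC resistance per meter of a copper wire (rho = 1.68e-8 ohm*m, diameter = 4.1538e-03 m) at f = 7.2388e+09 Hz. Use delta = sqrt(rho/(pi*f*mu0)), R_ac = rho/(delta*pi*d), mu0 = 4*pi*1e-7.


delta = sqrt(1.68e-8 / (pi * 7.2388e+09 * 4*pi*1e-7)) = 7.667283e-07 m
R_ac = 1.68e-8 / (7.667283e-07 * pi * 4.1538e-03) = 1.679 ohm/m

1.679 ohm/m


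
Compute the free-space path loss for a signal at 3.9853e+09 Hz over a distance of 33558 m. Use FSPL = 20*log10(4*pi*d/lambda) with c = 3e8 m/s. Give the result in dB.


lambda = c / f = 3.0000e+08 / 3.9853e+09 = 0.07527664 m
FSPL = 20 * log10(4*pi*33558/0.07527664) = 135.0 dB

135.0 dB


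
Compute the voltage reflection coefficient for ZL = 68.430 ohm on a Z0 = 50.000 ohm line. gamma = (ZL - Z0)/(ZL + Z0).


gamma = (68.430 - 50.000) / (68.430 + 50.000) = 0.1556

0.1556


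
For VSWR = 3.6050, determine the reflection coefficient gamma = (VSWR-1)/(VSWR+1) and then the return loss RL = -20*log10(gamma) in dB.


gamma = (3.6050 - 1) / (3.6050 + 1) = 0.5656895
RL = -20 * log10(0.5656895) = 4.948 dB

4.948 dB


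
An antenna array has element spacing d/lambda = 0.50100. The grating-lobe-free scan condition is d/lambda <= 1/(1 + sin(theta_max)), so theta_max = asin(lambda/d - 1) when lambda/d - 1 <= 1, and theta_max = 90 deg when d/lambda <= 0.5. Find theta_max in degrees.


lambda/d - 1 = 1/0.50100 - 1 = 0.9960080
theta_max = asin(0.9960080) = 84.88 deg

84.88 deg


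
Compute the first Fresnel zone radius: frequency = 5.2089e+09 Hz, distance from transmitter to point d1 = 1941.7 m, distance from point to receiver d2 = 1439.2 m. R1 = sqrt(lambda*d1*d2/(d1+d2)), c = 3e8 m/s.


lambda = c / f = 3.0000e+08 / 5.2089e+09 = 0.05759373 m
R1 = sqrt(0.05759373 * 1941.7 * 1439.2 / (1941.7 + 1439.2)) = 6.900 m

6.900 m


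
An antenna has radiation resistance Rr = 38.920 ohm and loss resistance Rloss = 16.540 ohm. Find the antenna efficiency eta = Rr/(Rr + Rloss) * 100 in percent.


eta = 38.920 / (38.920 + 16.540) * 100 = 70.18%

70.18%


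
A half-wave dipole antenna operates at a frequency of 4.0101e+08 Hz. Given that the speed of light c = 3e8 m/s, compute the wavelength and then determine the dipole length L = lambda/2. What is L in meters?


lambda = c / f = 3.0000e+08 / 4.0101e+08 = 0.7481110 m
L = lambda / 2 = 0.7481110 / 2 = 0.3741 m

0.3741 m


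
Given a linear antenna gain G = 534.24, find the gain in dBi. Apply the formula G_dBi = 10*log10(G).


G_dBi = 10 * log10(534.24) = 27.28 dBi

27.28 dBi


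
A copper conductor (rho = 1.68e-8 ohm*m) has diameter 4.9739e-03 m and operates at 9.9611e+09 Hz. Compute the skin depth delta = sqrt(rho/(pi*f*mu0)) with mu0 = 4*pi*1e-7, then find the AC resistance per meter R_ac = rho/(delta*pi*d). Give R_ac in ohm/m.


delta = sqrt(1.68e-8 / (pi * 9.9611e+09 * 4*pi*1e-7)) = 6.536137e-07 m
R_ac = 1.68e-8 / (6.536137e-07 * pi * 4.9739e-03) = 1.645 ohm/m

1.645 ohm/m


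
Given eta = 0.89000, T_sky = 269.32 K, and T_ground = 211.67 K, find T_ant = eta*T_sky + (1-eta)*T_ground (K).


T_ant = 0.89000 * 269.32 + (1 - 0.89000) * 211.67 = 263.0 K

263.0 K


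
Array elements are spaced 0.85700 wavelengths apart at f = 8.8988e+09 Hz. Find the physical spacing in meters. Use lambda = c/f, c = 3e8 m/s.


lambda = c / f = 3.0000e+08 / 8.8988e+09 = 0.03371241 m
d = 0.85700 * 0.03371241 = 0.02889 m

0.02889 m


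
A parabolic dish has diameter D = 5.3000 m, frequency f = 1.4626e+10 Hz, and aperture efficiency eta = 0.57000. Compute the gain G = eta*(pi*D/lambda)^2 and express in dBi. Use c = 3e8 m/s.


lambda = c / f = 3.0000e+08 / 1.4626e+10 = 0.02051142 m
G_linear = 0.57000 * (pi * 5.3000 / 0.02051142)^2 = 375608.0
G_dBi = 10 * log10(375608.0) = 55.75 dBi

55.75 dBi


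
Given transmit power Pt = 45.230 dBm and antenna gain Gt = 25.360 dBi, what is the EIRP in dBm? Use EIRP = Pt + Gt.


EIRP = Pt + Gt = 45.230 + 25.360 = 70.59 dBm

70.59 dBm


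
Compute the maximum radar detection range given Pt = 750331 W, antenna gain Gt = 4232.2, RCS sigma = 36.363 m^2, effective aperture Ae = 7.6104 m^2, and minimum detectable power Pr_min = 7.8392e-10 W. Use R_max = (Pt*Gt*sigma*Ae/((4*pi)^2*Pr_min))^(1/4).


R^4 = 750331*4232.2*36.363*7.6104 / ((4*pi)^2 * 7.8392e-10) = 7.098961e+18
R_max = 7.098961e+18^0.25 = 51618 m

51618 m


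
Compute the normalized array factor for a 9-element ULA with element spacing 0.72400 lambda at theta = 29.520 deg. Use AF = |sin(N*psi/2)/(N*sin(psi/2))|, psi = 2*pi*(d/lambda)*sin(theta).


psi = 2*pi*0.72400*sin(29.520 deg) = 2.241430 rad
AF = |sin(9*2.241430/2) / (9*sin(2.241430/2))| = 0.07582

0.07582


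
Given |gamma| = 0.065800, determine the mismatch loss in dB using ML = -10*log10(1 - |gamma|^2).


ML = -10 * log10(1 - 0.065800^2) = -10 * log10(0.99567036) = 0.01884 dB

0.01884 dB


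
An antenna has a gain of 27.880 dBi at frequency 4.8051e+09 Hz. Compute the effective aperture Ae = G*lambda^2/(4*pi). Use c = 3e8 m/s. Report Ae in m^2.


lambda = c / f = 3.0000e+08 / 4.8051e+09 = 0.06243366 m
G_linear = 10^(27.880/10) = 613.7620
Ae = G_linear * lambda^2 / (4*pi) = 613.7620 * 0.06243366^2 / (4*pi) = 0.1904 m^2

0.1904 m^2


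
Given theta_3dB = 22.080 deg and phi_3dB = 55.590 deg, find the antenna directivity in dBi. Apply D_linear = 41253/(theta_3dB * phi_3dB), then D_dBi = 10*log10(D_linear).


D_linear = 41253 / (22.080 * 55.590) = 33.60933
D_dBi = 10 * log10(33.60933) = 15.26 dBi

15.26 dBi


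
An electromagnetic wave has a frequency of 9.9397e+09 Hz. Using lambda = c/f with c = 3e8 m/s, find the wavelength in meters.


lambda = c / f = 3.0000e+08 / 9.9397e+09 = 0.03018 m

0.03018 m


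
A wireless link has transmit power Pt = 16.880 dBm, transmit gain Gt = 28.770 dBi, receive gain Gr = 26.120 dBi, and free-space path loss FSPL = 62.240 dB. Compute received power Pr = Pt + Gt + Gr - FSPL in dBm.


Pr = 16.880 + 28.770 + 26.120 - 62.240 = 9.53 dBm

9.53 dBm


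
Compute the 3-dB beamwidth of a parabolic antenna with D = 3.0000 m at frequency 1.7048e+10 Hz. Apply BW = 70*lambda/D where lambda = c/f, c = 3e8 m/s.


lambda = c / f = 3.0000e+08 / 1.7048e+10 = 0.01759737 m
BW = 70 * 0.01759737 / 3.0000 = 0.4106 deg

0.4106 deg


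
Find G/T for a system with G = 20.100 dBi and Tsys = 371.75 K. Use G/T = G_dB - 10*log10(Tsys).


G/T = 20.100 - 10*log10(371.75) = 20.100 - 25.70251 = -5.603 dB/K

-5.603 dB/K


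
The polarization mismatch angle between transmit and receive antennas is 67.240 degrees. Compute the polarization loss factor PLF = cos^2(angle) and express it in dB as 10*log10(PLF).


PLF_linear = cos^2(67.240 deg) = 0.1496699
PLF_dB = 10 * log10(0.1496699) = -8.249 dB

-8.249 dB


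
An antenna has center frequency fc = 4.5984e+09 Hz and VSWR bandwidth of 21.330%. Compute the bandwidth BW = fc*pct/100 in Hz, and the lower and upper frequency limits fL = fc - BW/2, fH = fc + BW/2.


BW = 4.5984e+09 * 21.330/100 = 9.808387e+08 Hz
fL = 4.5984e+09 - 9.808387e+08/2 = 4.108e+09 Hz
fH = 4.5984e+09 + 9.808387e+08/2 = 5.089e+09 Hz

BW=9.808e+08 Hz, fL=4.108e+09 Hz, fH=5.089e+09 Hz


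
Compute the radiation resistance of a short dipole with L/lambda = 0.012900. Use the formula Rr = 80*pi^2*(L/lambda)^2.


Rr = 80 * pi^2 * (0.012900)^2 = 80 * 9.869604 * 1.664100e-04 = 0.1314 ohm

0.1314 ohm


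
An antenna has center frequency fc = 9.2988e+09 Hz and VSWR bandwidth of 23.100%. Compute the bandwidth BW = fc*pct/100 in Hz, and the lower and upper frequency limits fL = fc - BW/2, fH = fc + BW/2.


BW = 9.2988e+09 * 23.100/100 = 2.148023e+09 Hz
fL = 9.2988e+09 - 2.148023e+09/2 = 8.225e+09 Hz
fH = 9.2988e+09 + 2.148023e+09/2 = 1.037e+10 Hz

BW=2.148e+09 Hz, fL=8.225e+09 Hz, fH=1.037e+10 Hz


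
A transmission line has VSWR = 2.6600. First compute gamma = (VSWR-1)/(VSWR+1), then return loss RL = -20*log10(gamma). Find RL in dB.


gamma = (2.6600 - 1) / (2.6600 + 1) = 0.4535519
RL = -20 * log10(0.4535519) = 6.867 dB

6.867 dB


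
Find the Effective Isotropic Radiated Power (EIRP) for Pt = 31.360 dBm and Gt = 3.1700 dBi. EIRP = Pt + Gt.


EIRP = Pt + Gt = 31.360 + 3.1700 = 34.53 dBm

34.53 dBm


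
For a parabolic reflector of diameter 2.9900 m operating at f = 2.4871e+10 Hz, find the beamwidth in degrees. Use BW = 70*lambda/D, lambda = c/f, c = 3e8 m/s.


lambda = c / f = 3.0000e+08 / 2.4871e+10 = 0.01206224 m
BW = 70 * 0.01206224 / 2.9900 = 0.2824 deg

0.2824 deg


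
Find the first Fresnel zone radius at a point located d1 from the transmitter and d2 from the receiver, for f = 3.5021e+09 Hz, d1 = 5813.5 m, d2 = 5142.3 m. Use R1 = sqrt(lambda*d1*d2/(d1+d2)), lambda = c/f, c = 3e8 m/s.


lambda = c / f = 3.0000e+08 / 3.5021e+09 = 0.08566289 m
R1 = sqrt(0.08566289 * 5813.5 * 5142.3 / (5813.5 + 5142.3)) = 15.29 m

15.29 m


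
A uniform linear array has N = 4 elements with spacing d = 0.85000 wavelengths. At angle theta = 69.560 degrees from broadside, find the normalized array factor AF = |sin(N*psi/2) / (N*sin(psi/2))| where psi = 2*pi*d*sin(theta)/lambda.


psi = 2*pi*0.85000*sin(69.560 deg) = 5.004448 rad
AF = |sin(4*5.004448/2) / (4*sin(5.004448/2))| = 0.2311

0.2311


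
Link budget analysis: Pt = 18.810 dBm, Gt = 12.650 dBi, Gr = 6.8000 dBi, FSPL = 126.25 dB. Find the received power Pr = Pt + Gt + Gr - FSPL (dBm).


Pr = 18.810 + 12.650 + 6.8000 - 126.25 = -87.99 dBm

-87.99 dBm


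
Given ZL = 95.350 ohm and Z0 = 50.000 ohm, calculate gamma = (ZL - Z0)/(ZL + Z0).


gamma = (95.350 - 50.000) / (95.350 + 50.000) = 0.3120

0.3120


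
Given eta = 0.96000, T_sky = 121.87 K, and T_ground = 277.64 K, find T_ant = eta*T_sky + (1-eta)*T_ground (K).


T_ant = 0.96000 * 121.87 + (1 - 0.96000) * 277.64 = 128.1 K

128.1 K


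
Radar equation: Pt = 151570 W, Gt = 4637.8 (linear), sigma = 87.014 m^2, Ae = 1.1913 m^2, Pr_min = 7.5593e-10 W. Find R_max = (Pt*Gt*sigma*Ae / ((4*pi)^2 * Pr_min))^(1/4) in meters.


R^4 = 151570*4637.8*87.014*1.1913 / ((4*pi)^2 * 7.5593e-10) = 6.104277e+17
R_max = 6.104277e+17^0.25 = 27952 m

27952 m


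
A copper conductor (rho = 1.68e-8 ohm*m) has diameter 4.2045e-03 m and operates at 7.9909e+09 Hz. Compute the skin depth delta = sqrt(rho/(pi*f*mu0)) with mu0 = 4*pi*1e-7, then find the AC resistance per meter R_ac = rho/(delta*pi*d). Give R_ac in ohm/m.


delta = sqrt(1.68e-8 / (pi * 7.9909e+09 * 4*pi*1e-7)) = 7.297547e-07 m
R_ac = 1.68e-8 / (7.297547e-07 * pi * 4.2045e-03) = 1.743 ohm/m

1.743 ohm/m


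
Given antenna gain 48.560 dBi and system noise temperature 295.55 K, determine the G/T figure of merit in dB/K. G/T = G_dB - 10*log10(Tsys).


G/T = 48.560 - 10*log10(295.55) = 48.560 - 24.70631 = 23.85 dB/K

23.85 dB/K


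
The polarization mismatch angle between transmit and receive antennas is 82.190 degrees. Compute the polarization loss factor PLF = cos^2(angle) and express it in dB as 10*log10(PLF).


PLF_linear = cos^2(82.190 deg) = 0.01846568
PLF_dB = 10 * log10(0.01846568) = -17.34 dB

-17.34 dB


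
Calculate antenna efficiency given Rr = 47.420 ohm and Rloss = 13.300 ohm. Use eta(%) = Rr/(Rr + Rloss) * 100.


eta = 47.420 / (47.420 + 13.300) * 100 = 78.10%

78.10%


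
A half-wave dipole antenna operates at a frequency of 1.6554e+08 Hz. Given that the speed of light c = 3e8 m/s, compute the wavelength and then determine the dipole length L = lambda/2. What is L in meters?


lambda = c / f = 3.0000e+08 / 1.6554e+08 = 1.812251 m
L = lambda / 2 = 1.812251 / 2 = 0.9061 m

0.9061 m


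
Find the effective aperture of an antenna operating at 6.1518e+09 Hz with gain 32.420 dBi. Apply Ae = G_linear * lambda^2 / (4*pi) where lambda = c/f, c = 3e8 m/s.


lambda = c / f = 3.0000e+08 / 6.1518e+09 = 0.04876621 m
G_linear = 10^(32.420/10) = 1745.822
Ae = G_linear * lambda^2 / (4*pi) = 1745.822 * 0.04876621^2 / (4*pi) = 0.3304 m^2

0.3304 m^2


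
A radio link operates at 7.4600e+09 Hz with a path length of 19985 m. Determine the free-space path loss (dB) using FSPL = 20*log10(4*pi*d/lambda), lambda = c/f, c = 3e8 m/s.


lambda = c / f = 3.0000e+08 / 7.4600e+09 = 0.04021448 m
FSPL = 20 * log10(4*pi*19985/0.04021448) = 135.9 dB

135.9 dB


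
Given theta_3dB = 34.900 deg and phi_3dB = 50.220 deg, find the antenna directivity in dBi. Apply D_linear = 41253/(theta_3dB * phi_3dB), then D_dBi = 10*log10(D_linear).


D_linear = 41253 / (34.900 * 50.220) = 23.53712
D_dBi = 10 * log10(23.53712) = 13.72 dBi

13.72 dBi


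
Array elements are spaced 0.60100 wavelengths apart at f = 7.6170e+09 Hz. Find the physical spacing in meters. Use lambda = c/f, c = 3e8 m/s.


lambda = c / f = 3.0000e+08 / 7.6170e+09 = 0.03938558 m
d = 0.60100 * 0.03938558 = 0.02367 m

0.02367 m


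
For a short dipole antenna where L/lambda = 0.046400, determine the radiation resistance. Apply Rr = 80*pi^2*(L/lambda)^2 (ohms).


Rr = 80 * pi^2 * (0.046400)^2 = 80 * 9.869604 * 2.152960e-03 = 1.700 ohm

1.700 ohm


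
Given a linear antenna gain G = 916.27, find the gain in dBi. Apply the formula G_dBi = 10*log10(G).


G_dBi = 10 * log10(916.27) = 29.62 dBi

29.62 dBi


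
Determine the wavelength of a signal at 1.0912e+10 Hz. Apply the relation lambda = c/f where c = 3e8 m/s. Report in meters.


lambda = c / f = 3.0000e+08 / 1.0912e+10 = 0.02749 m

0.02749 m


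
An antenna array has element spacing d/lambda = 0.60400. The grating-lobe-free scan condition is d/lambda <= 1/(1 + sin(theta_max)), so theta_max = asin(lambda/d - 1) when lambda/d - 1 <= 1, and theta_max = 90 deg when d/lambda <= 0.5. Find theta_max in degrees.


lambda/d - 1 = 1/0.60400 - 1 = 0.6556291
theta_max = asin(0.6556291) = 40.97 deg

40.97 deg


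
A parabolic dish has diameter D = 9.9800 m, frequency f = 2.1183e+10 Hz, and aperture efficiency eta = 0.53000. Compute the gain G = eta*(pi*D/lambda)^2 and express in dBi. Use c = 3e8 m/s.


lambda = c / f = 3.0000e+08 / 2.1183e+10 = 0.01416230 m
G_linear = 0.53000 * (pi * 9.9800 / 0.01416230)^2 = 2.597581e+06
G_dBi = 10 * log10(2.597581e+06) = 64.15 dBi

64.15 dBi


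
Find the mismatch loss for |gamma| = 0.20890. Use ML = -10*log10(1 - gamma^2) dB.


ML = -10 * log10(1 - 0.20890^2) = -10 * log10(0.95636079) = 0.1938 dB

0.1938 dB


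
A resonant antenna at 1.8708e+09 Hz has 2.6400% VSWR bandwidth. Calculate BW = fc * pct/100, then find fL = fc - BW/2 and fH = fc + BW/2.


BW = 1.8708e+09 * 2.6400/100 = 4.938912e+07 Hz
fL = 1.8708e+09 - 4.938912e+07/2 = 1.846e+09 Hz
fH = 1.8708e+09 + 4.938912e+07/2 = 1.895e+09 Hz

BW=4.939e+07 Hz, fL=1.846e+09 Hz, fH=1.895e+09 Hz


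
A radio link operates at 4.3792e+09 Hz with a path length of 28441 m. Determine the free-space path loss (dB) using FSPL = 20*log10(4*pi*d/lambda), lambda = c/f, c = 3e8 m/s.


lambda = c / f = 3.0000e+08 / 4.3792e+09 = 0.06850566 m
FSPL = 20 * log10(4*pi*28441/0.06850566) = 134.3 dB

134.3 dB


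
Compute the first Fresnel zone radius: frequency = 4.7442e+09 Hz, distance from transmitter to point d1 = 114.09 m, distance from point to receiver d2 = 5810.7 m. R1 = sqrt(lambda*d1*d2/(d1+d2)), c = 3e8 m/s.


lambda = c / f = 3.0000e+08 / 4.7442e+09 = 0.06323511 m
R1 = sqrt(0.06323511 * 114.09 * 5810.7 / (114.09 + 5810.7)) = 2.660 m

2.660 m


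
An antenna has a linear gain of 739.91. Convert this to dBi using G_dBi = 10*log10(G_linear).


G_dBi = 10 * log10(739.91) = 28.69 dBi

28.69 dBi


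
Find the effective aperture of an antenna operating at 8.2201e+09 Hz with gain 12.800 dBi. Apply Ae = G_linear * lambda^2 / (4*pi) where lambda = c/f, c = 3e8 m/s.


lambda = c / f = 3.0000e+08 / 8.2201e+09 = 0.03649591 m
G_linear = 10^(12.800/10) = 19.05461
Ae = G_linear * lambda^2 / (4*pi) = 19.05461 * 0.03649591^2 / (4*pi) = 2.020e-03 m^2

2.020e-03 m^2


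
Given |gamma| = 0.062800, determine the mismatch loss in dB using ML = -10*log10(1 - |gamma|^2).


ML = -10 * log10(1 - 0.062800^2) = -10 * log10(0.99605616) = 0.01716 dB

0.01716 dB


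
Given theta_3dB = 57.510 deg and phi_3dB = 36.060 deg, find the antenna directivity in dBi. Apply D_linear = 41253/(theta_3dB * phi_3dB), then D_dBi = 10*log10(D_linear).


D_linear = 41253 / (57.510 * 36.060) = 19.89237
D_dBi = 10 * log10(19.89237) = 12.99 dBi

12.99 dBi


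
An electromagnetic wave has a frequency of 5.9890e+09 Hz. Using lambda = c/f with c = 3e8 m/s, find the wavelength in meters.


lambda = c / f = 3.0000e+08 / 5.9890e+09 = 0.05009 m

0.05009 m


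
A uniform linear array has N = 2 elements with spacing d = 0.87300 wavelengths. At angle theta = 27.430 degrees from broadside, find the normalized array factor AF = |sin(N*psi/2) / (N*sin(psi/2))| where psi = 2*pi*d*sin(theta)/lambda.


psi = 2*pi*0.87300*sin(27.430 deg) = 2.526847 rad
AF = |sin(2*2.526847/2) / (2*sin(2.526847/2))| = 0.3026

0.3026


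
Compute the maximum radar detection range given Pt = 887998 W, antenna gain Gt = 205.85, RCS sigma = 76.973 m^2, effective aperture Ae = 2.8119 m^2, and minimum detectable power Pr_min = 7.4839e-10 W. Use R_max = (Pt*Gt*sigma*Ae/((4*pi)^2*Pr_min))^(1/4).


R^4 = 887998*205.85*76.973*2.8119 / ((4*pi)^2 * 7.4839e-10) = 3.347753e+17
R_max = 3.347753e+17^0.25 = 24054 m

24054 m


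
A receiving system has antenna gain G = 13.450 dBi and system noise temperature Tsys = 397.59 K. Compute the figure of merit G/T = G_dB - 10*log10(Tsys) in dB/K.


G/T = 13.450 - 10*log10(397.59) = 13.450 - 25.99435 = -12.54 dB/K

-12.54 dB/K


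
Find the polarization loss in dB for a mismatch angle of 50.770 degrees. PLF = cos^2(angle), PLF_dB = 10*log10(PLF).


PLF_linear = cos^2(50.770 deg) = 0.3999740
PLF_dB = 10 * log10(0.3999740) = -3.980 dB

-3.980 dB


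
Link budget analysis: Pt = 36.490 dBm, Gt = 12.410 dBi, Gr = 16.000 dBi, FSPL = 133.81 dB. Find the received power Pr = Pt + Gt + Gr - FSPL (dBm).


Pr = 36.490 + 12.410 + 16.000 - 133.81 = -68.91 dBm

-68.91 dBm


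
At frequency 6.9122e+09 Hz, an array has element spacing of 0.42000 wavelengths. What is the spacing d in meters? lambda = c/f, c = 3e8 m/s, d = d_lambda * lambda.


lambda = c / f = 3.0000e+08 / 6.9122e+09 = 0.04340152 m
d = 0.42000 * 0.04340152 = 0.01823 m

0.01823 m


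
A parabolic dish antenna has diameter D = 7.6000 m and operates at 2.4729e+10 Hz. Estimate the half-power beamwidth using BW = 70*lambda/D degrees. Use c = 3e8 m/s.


lambda = c / f = 3.0000e+08 / 2.4729e+10 = 0.01213151 m
BW = 70 * 0.01213151 / 7.6000 = 0.1117 deg

0.1117 deg


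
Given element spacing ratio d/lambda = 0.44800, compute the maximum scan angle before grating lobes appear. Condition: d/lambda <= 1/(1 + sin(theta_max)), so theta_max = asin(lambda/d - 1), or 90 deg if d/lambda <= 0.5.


lambda/d - 1 = 1/0.44800 - 1 = 1.232143 >= 1
d/lambda <= 0.5, so the array can scan to endfire without grating lobes: theta_max = 90 deg

90 deg


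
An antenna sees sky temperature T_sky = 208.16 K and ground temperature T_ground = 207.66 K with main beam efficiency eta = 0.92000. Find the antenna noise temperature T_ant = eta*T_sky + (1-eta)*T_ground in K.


T_ant = 0.92000 * 208.16 + (1 - 0.92000) * 207.66 = 208.1 K

208.1 K


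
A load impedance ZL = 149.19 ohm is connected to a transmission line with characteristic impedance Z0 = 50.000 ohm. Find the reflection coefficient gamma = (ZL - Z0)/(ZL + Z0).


gamma = (149.19 - 50.000) / (149.19 + 50.000) = 0.4980

0.4980


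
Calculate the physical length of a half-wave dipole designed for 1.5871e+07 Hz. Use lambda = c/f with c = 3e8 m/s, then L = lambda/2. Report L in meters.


lambda = c / f = 3.0000e+08 / 1.5871e+07 = 18.90240 m
L = lambda / 2 = 18.90240 / 2 = 9.451 m

9.451 m


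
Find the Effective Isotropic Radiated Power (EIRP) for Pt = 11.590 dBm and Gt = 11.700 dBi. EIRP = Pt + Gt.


EIRP = Pt + Gt = 11.590 + 11.700 = 23.29 dBm

23.29 dBm


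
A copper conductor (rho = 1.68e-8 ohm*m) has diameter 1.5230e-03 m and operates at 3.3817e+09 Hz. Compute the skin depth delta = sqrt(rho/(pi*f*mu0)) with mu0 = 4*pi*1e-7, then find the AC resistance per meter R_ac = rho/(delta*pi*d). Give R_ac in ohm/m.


delta = sqrt(1.68e-8 / (pi * 3.3817e+09 * 4*pi*1e-7)) = 1.121779e-06 m
R_ac = 1.68e-8 / (1.121779e-06 * pi * 1.5230e-03) = 3.130 ohm/m

3.130 ohm/m


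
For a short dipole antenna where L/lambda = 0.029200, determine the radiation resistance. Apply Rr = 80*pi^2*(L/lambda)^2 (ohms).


Rr = 80 * pi^2 * (0.029200)^2 = 80 * 9.869604 * 8.526400e-04 = 0.6732 ohm

0.6732 ohm


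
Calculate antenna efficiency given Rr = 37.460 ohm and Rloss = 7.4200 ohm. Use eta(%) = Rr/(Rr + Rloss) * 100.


eta = 37.460 / (37.460 + 7.4200) * 100 = 83.47%

83.47%


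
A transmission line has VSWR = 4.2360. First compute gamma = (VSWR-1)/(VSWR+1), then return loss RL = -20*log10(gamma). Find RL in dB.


gamma = (4.2360 - 1) / (4.2360 + 1) = 0.6180290
RL = -20 * log10(0.6180290) = 4.180 dB

4.180 dB


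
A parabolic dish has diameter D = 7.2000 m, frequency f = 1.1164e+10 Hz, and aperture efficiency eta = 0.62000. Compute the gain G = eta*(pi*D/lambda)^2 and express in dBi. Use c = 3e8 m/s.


lambda = c / f = 3.0000e+08 / 1.1164e+10 = 0.02687209 m
G_linear = 0.62000 * (pi * 7.2000 / 0.02687209)^2 = 439292.2
G_dBi = 10 * log10(439292.2) = 56.43 dBi

56.43 dBi


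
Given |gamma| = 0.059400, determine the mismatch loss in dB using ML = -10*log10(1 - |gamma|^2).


ML = -10 * log10(1 - 0.059400^2) = -10 * log10(0.99647164) = 0.01535 dB

0.01535 dB


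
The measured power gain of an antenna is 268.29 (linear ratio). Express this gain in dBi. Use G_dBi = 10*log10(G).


G_dBi = 10 * log10(268.29) = 24.29 dBi

24.29 dBi


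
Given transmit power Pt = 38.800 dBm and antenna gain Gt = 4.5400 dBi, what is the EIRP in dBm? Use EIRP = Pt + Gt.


EIRP = Pt + Gt = 38.800 + 4.5400 = 43.34 dBm

43.34 dBm


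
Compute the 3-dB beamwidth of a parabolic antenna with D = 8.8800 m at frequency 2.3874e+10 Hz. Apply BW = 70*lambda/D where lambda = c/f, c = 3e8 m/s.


lambda = c / f = 3.0000e+08 / 2.3874e+10 = 0.01256597 m
BW = 70 * 0.01256597 / 8.8800 = 0.09906 deg

0.09906 deg


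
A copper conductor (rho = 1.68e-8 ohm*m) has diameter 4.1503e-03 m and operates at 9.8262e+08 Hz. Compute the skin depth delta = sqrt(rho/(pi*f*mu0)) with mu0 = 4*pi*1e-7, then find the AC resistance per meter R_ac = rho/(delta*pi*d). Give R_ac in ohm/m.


delta = sqrt(1.68e-8 / (pi * 9.8262e+08 * 4*pi*1e-7)) = 2.081047e-06 m
R_ac = 1.68e-8 / (2.081047e-06 * pi * 4.1503e-03) = 0.6192 ohm/m

0.6192 ohm/m


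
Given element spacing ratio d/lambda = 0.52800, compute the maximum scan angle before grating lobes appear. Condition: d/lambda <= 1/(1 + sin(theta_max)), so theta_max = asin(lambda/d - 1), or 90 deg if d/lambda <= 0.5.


lambda/d - 1 = 1/0.52800 - 1 = 0.8939394
theta_max = asin(0.8939394) = 63.37 deg

63.37 deg


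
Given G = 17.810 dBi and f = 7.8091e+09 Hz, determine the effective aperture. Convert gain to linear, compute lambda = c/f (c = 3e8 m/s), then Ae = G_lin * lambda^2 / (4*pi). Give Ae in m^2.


lambda = c / f = 3.0000e+08 / 7.8091e+09 = 0.03841672 m
G_linear = 10^(17.810/10) = 60.39486
Ae = G_linear * lambda^2 / (4*pi) = 60.39486 * 0.03841672^2 / (4*pi) = 7.093e-03 m^2

7.093e-03 m^2
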